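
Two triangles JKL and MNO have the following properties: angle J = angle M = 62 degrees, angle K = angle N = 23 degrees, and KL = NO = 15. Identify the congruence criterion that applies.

Consider the given information: angle J = angle M = 62 degrees, angle K = angle N = 23 degrees, and KL = NO = 15
This is not SSS or ASA: SSS requires all three pairs of sides, but we don't have that. ASA requires two angles and the side between them.
The correct criterion is AAS. Two pairs of corresponding angles and a non-included side are equal (Angle-Angle-Side).

AAS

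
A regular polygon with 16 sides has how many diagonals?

Each of the 16 vertices connects to 13 non-adjacent vertices via diagonals.
Total connections = 16 × 13 = 208, but each diagonal is counted twice.
Number of diagonals = 208 / 2 = 104.

104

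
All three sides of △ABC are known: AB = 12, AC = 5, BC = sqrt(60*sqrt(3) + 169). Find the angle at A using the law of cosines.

cos(A) = (12² + 5² - (sqrt(60*sqrt(3) + 169))²) / (2 × 12 × 5) = -sqrt(3)/2, so A = arccos(-sqrt(3)/2) = 150°.

150°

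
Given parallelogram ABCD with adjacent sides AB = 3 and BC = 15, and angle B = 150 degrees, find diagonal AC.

The diagonal of a parallelogram can be found by treating two adjacent sides and the diagonal as a triangle.
Applying the law of cosines with sides 3, 15 and included angle 150°:
d^2 = 9 + 225 - 90*cos(150°) = 45*sqrt(3) + 234
d = 3*sqrt(5*sqrt(3) + 26)

3*sqrt(5*sqrt(3) + 26)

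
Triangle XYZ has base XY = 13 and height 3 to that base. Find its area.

Area = (1/2) * base * height
Area = (1/2) * 13 * 3
Area = 39/2

39/2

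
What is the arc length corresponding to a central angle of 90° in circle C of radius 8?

The full circumference is 2πr = 2π(8) = 16*pi.
The arc spans 90° out of 360°, which is a fraction of 1/4.
Arc length = 16*pi × 1/4 = 4*pi.

4*pi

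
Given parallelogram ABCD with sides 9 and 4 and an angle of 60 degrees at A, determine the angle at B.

Opposite sides of a parallelogram are parallel, so consecutive angles form co-interior angles on a transversal.
Co-interior angles sum to 180°, giving angle B = 180 - 60 = 120 degrees.

120 degrees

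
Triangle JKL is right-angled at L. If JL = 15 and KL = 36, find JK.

By the Pythagorean theorem: JK^2 = JL^2 + KL^2
JK^2 = 15^2 + 36^2 = 225 + 1296 = 1521
JK = sqrt(1521) = 39

39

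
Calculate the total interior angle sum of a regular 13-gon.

The sum of interior angles of an n-sided polygon is (n - 2) * 180.
For n = 13: (13 - 2) * 180 = 11 * 180 = 1980 degrees.

1980 degrees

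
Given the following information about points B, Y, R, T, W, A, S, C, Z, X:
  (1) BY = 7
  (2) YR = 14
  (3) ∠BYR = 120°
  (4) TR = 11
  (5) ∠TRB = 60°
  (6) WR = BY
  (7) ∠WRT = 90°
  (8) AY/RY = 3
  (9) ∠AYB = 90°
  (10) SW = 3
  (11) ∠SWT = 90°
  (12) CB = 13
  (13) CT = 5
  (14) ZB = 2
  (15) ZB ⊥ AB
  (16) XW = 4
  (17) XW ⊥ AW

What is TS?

From the given relations: WR = BY = 7.
Step 1: By the law of cosines on triangle TRW: TW² = 11² + 7² − 2·11·7·cos(90°) = 170, so TW = √170.
Step 2: By the law of cosines on triangle TWS: TS² = √170² + 3² − 2·√170·3·cos(90°) = 179, so TS = √179.

Therefore, the length of TS = √179.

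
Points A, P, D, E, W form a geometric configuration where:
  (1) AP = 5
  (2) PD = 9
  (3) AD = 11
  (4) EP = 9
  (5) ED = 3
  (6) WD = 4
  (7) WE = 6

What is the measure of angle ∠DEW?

Step 1: By the inverse law of cosines on triangle DEW: cos(∠DEW) = (3² + 6² − 4²) / (2·3·6) = 29/36 = 0.8056, so ∠DEW = 36.34°.

Therefore, the measure of angle ∠DEW = 36.34°.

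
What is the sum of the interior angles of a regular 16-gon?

The sum of interior angles of an n-sided polygon is (n - 2) * 180.
For n = 16: (16 - 2) * 180 = 14 * 180 = 2520 degrees.

2520 degrees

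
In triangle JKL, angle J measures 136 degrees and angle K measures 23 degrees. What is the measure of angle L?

The interior angles sum to 180°: angle L = 180 - 136 - 23 = 21°.
The triangle is obtuse (angles 136°, 23°, 21°).

21 degrees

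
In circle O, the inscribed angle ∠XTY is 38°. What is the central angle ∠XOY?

By the inscribed angle theorem, the central angle is twice the inscribed angle.
Central angle = 2 × 38° = 76°

76°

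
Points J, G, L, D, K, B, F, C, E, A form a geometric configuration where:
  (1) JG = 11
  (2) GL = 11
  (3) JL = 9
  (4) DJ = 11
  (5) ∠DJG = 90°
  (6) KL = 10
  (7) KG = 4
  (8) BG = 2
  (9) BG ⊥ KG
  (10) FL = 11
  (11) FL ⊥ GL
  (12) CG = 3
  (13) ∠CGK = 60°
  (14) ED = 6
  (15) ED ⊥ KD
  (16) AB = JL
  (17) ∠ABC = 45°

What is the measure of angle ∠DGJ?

Step 1: By the law of cosines on triangle GJD: GD² = 11² + 11² − 2·11·11·cos(90°) = 242, so GD = 11·√2.
Step 2: By the inverse law of cosines on triangle DGJ: cos(∠DGJ) = ((11·√2)² + 11² − 11²) / (2·11·√2·11) = 242/342.24 = 0.7071, so ∠DGJ = 45°.

Therefore, the measure of angle ∠DGJ = 45°.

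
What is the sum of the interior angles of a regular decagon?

The sum of interior angles of an n-sided polygon is (n - 2) * 180.
For n = 10: (10 - 2) * 180 = 8 * 180 = 1440 degrees.

1440 degrees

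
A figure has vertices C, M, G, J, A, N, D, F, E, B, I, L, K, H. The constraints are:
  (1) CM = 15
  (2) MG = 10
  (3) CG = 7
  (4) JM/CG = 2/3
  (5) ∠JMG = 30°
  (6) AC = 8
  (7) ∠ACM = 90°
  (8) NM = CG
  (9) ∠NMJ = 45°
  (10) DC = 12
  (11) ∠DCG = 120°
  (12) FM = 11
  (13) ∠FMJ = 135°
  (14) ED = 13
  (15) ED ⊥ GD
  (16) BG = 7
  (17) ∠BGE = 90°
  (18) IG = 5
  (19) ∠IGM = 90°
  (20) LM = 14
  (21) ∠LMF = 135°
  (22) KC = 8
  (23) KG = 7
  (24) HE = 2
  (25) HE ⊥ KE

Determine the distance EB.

Step 1: By the law of cosines on triangle GCD: GD² = 7² + 12² − 2·7·12·cos(120°) = 277, so GD ≈ 16.64.
Step 2: By the law of cosines on triangle EDG: EG² = 13² + 16.64² − 2·13·16.64·cos(90°) = 446, so EG ≈ 21.12.
Step 3: By the law of cosines on triangle EGB: EB² = 21.12² + 7² − 2·21.12·7·cos(90°) = 495, so EB = 3·√55.

Therefore, the length of EB = 3·√55.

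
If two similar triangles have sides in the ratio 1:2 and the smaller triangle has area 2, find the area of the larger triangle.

For similar figures, the area ratio equals the square of the side ratio.
Side ratio (the smaller triangle to the larger triangle) = 1:2, so area ratio = 1^2:2^2 = 1:4.
If the area of the smaller triangle is 2, then the area of the larger triangle = 2 * (4/1) = 8.

8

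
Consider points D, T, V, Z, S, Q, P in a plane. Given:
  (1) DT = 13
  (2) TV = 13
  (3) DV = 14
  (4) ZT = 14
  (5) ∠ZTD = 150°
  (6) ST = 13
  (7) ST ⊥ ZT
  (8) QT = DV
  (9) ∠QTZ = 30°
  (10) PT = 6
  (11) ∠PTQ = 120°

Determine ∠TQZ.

From the given relations: QT = DV = 14.
Step 1: By the law of cosines on triangle QTZ: QZ² = 14² + 14² − 2·14·14·cos(30°) = 52.52, so QZ ≈ 7.25.
Step 2: By the inverse law of cosines on triangle TQZ: cos(∠TQZ) = (14² + 7.25² − 14²) / (2·14·7.25) = 52.52/202.91 = 0.2588, so ∠TQZ = 75°.

Therefore, the measure of angle ∠TQZ = 75°.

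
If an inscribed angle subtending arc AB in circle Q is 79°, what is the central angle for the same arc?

The inscribed angle theorem states that a central angle is always twice any inscribed angle that subtends the same arc.
Since the inscribed angle is 79°, the central angle = 2 × 79° = 158°.

158°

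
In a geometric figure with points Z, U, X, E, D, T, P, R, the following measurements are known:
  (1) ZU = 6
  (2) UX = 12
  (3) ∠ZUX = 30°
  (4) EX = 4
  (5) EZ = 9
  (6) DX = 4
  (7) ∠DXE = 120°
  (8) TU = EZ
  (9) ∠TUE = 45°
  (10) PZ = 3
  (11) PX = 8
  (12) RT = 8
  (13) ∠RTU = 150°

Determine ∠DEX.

Step 1: By the law of cosines on triangle EXD: ED² = 4² + 4² − 2·4·4·cos(120°) = 48, so ED = 4·√3.
Step 2: By the inverse law of cosines on triangle DEX: cos(∠DEX) = ((4·√3)² + 4² − 4²) / (2·4·√3·4) = 48/55.43 = 0.866, so ∠DEX = 30°.

Therefore, the measure of angle ∠DEX = 30°.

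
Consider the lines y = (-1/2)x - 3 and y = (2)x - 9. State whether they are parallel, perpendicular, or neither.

Slope of line 1: m1 = -1/2
Slope of line 2: m2 = 2
m1 * m2 = (-1/2) * (2) = -1 = -1, so the lines are perpendicular.

Perpendicular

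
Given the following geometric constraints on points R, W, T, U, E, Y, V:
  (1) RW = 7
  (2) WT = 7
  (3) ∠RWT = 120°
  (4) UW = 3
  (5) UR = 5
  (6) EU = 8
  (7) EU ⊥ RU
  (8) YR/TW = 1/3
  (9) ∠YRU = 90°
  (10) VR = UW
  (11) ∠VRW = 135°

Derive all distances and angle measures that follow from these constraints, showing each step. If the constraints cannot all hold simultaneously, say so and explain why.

The constraints are consistent.

From the given relations:
  YR = 1/3·TW = 1/3·7 ≈ 2.33
  VR = UW = 3

Step 1: From RW = 7, WT = 7, and ∠RWT = 120°, by the law of cosines:
  RT² = RW² + WT² - 2·RW·WT·cos(120°) = 49 + 49 + 49 = 147
  RT = 7·√3

Step 2: From RU = 5, UE = 8, and ∠RUE = 90°, by the law of cosines:
  RE² = RU² + UE² - 2·RU·UE·cos(90°) = 25 + 64 - 0 = 89
  RE = √89

Step 3: From WR = 7, RV = 3, and ∠WRV = 135°, by the law of cosines:
  WV² = WR² + RV² - 2·WR·RV·cos(135°) = 49 + 9 + 29.7 = 87.7
  WV ≈ 9.36

Step 4: From UR = 5, RY = 2.33, and ∠URY = 90°, by the law of cosines:
  UY² = UR² + RY² - 2·UR·RY·cos(90°) = 25 + 5.444 - 0 = 30.44
  UY ≈ 5.52

Step 5: From RU = 5, RW = 7, UW = 3, by the inverse law of cosines:
  cos(∠URW) = (RU² + RW² - UW²) / (2·RU·RW)
  ∠URW = 21.79°

Step 6: From WR = 7, WU = 3, RU = 5, by the inverse law of cosines:
  cos(∠RWU) = (WR² + WU² - RU²) / (2·WR·WU)
  ∠RWU = 38.21°

Step 7: From UR = 5, UW = 3, RW = 7, by the inverse law of cosines:
  cos(∠RUW) = (UR² + UW² - RW²) / (2·UR·UW)
  ∠RUW = 120°

Step 8: From RE = √89, RU = 5, EU = 8, by the inverse law of cosines:
  cos(∠ERU) = (RE² + RU² - EU²) / (2·RE·RU)
  ∠ERU = 57.99°

Step 9: From RT = 7·√3, RW = 7, TW = 7, by the inverse law of cosines:
  cos(∠TRW) = (RT² + RW² - TW²) / (2·RT·RW)
  ∠TRW = 30°

Step 10: From WR = 7, WV = 9.36, RV = 3, by the inverse law of cosines:
  cos(∠RWV) = (WR² + WV² - RV²) / (2·WR·WV)
  ∠RWV = 13.09°

Step 11: From TR = 7·√3, TW = 7, RW = 7, by the inverse law of cosines:
  cos(∠RTW) = (TR² + TW² - RW²) / (2·TR·TW)
  ∠RTW = 30°

Step 12: From UR = 5, UY = 5.52, RY = 2.33, by the inverse law of cosines:
  cos(∠RUY) = (UR² + UY² - RY²) / (2·UR·UY)
  ∠RUY = 25.02°

Step 13: From ER = √89, EU = 8, RU = 5, by the inverse law of cosines:
  cos(∠REU) = (ER² + EU² - RU²) / (2·ER·EU)
  ∠REU = 32.01°

Step 14: From YR = 2.33, YU = 5.52, RU = 5, by the inverse law of cosines:
  cos(∠RYU) = (YR² + YU² - RU²) / (2·YR·YU)
  ∠RYU = 64.98°

Step 15: From VR = 3, VW = 9.36, RW = 7, by the inverse law of cosines:
  cos(∠RVW) = (VR² + VW² - RW²) / (2·VR·VW)
  ∠RVW = 31.91°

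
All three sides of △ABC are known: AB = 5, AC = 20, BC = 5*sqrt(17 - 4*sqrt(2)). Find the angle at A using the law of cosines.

By the inverse law of cosines: cos(A) = (AB² + AC² - BC²) / (2 × AB × AC)
cos(A) = (5² + 20² - (5*sqrt(17 - 4*sqrt(2)))²) / (2 × 5 × 20)
cos(A) = (25 + 400 - (425 - 100*sqrt(2))) / 200
cos(A) = sqrt(2)/2
A = arccos(sqrt(2)/2) = 45°

45°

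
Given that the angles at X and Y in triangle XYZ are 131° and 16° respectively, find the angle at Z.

Let angle Z = x. Then 131 + 16 + x = 180.
x = 180 - 147 = 33 degrees.

33 degrees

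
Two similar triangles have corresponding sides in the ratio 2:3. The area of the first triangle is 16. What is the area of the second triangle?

Area ratio = (2/3)^2 = 4/9. Area of the second triangle = 16 * 9/4 = 36.

36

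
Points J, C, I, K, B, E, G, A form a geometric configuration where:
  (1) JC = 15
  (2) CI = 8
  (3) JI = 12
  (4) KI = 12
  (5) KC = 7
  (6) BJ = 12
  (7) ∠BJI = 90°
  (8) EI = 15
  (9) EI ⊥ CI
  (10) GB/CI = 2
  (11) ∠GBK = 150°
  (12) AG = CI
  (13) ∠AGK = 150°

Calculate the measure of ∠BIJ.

Step 1: By the law of cosines on triangle IJB: IB² = 12² + 12² − 2·12·12·cos(90°) = 288, so IB = 12·√2.
Step 2: By the inverse law of cosines on triangle BIJ: cos(∠BIJ) = ((12·√2)² + 12² − 12²) / (2·12·√2·12) = 288/407.29 = 0.7071, so ∠BIJ = 45°.

Therefore, the measure of angle ∠BIJ = 45°.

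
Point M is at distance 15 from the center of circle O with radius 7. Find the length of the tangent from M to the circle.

tangent = √(d² - r²) = √(15² - 7²) = √(225 - 49) = √176 = 4*sqrt(11)

4*sqrt(11)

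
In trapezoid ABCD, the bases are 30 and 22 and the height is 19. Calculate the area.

Area of a trapezoid = (base1 + base2) * height / 2
Area = (30 + 22) * 19 / 2
Area = 52 * 19 / 2
Area = 988 / 2
Area = 494

494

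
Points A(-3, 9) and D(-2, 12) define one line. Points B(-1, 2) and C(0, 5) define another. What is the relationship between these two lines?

Slope of line 1: m1 = (12 - 9)/(-2 - -3) = 3/1 = 3
Slope of line 2: m2 = (5 - 2)/(0 - -1) = 3/1 = 3
m1 = m2, so the lines are parallel.

Parallel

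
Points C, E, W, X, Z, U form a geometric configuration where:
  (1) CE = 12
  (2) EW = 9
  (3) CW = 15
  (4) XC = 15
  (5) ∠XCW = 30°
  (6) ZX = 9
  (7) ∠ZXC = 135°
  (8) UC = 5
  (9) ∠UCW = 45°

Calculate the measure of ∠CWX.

Step 1: By the law of cosines on triangle WCX: WX² = 15² + 15² − 2·15·15·cos(30°) = 60.29, so WX ≈ 7.76.
Step 2: By the inverse law of cosines on triangle CWX: cos(∠CWX) = (15² + 7.76² − 15²) / (2·15·7.76) = 60.29/232.94 = 0.2588, so ∠CWX = 75°.

Therefore, the measure of angle ∠CWX = 75°.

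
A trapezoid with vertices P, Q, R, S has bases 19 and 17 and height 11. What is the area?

A trapezoid's area equals the midsegment times the height.
The midsegment is (19 + 17) / 2 = 18.
Area = 18 * 11 = 198.

198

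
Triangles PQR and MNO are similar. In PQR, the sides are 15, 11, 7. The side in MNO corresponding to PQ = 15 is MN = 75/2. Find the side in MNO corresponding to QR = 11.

Similar triangles have proportional sides. Setting up the proportion:
MN / PQ = NO / QR
75/2 / 15 = NO / 11
NO = 11 * 75/2 / 15 = 55/2.

55/2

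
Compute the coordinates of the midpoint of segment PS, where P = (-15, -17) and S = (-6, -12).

M = ((x₁ + x₂)/2, (y₁ + y₂)/2)
= ((-15 + -6)/2, (-17 + -12)/2)
= (-21/2, -29/2) = (-21/2, -29/2)

(-21/2, -29/2)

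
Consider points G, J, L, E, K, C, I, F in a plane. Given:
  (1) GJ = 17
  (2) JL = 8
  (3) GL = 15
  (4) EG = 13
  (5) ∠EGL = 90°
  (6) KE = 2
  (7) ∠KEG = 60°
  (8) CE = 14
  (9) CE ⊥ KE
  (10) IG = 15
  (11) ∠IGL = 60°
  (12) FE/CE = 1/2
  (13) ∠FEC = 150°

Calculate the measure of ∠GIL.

Step 1: By the law of cosines on triangle IGL: IL² = 15² + 15² − 2·15·15·cos(60°) = 225, so IL = 15.
Step 2: By the inverse law of cosines on triangle GIL: cos(∠GIL) = (15² + 15² − 15²) / (2·15·15) = 225/450 = 0.5, so ∠GIL = 60°.

Therefore, the measure of angle ∠GIL = 60°.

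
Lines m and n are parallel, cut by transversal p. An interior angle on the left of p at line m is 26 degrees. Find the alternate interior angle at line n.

Alternate interior angles lie on opposite sides of the transversal, between the parallel lines.
By the alternate interior angle theorem, they are equal: 26 degrees.

26 degrees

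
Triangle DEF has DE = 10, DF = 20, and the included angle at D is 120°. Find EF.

By the law of cosines: EF^2 = DE^2 + DF^2 - 2*DE*DF*cos(D)
EF^2 = 10^2 + 20^2 - 2*10*20*cos(120°)
EF^2 = 100 + 400 - 400*(-1/2)
EF^2 = 700
EF = 10*sqrt(7)

10*sqrt(7)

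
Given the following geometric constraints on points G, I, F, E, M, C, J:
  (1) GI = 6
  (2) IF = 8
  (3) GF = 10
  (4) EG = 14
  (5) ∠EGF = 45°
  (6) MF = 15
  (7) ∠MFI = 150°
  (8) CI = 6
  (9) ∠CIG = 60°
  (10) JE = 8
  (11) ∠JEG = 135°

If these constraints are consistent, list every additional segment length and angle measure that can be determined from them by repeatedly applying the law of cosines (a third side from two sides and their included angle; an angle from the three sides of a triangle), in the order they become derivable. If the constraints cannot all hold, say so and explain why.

The constraints are consistent. Derivable facts, in order:
After 1 step:
- FE ≈ 9.9
- GC = 6
- GJ ≈ 20.45
- IM ≈ 22.29
- ∠FGI = 53.13°
- ∠FIG = 90°
- ∠GFI = 36.87°
After 2 steps:
- ∠CGI = 60°
- ∠EFG = 89.42°
- ∠EGJ = 16.05°
- ∠EJG = 28.95°
- ∠FEG = 45.58°
- ∠FIM = 19.66°
- ∠FMI = 10.34°
- ∠GCI = 60°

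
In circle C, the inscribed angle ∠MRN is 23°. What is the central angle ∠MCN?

Central angle = 2 × 23° = 46° (inscribed angle theorem).

46°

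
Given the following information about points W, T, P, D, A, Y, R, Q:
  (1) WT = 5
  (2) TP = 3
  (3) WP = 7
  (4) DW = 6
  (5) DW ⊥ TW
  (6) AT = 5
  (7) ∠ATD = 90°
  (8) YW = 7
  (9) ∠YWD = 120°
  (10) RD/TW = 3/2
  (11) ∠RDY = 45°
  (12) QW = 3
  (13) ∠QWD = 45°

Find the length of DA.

Step 1: By the law of cosines on triangle DWT: DT² = 6² + 5² − 2·6·5·cos(90°) = 61, so DT = √61.
Step 2: By the law of cosines on triangle DTA: DA² = √61² + 5² − 2·√61·5·cos(90°) = 86, so DA = √86.

Therefore, the length of DA = √86.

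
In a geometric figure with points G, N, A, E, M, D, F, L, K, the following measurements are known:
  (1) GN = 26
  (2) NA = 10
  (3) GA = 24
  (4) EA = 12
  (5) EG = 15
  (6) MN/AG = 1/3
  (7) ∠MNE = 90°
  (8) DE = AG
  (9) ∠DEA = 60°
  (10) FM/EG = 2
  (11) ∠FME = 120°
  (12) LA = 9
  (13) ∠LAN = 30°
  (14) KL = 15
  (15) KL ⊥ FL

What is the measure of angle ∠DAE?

From the given relations: DE = AG = 24.
Step 1: By the law of cosines on triangle AED: AD² = 12² + 24² − 2·12·24·cos(60°) = 432, so AD = 12·√3.
Step 2: By the inverse law of cosines on triangle DAE: cos(∠DAE) = ((12·√3)² + 12² − 24²) / (2·12·√3·12) = 0/498.83 = 0, so ∠DAE = 90°.

Therefore, the measure of angle ∠DAE = 90°.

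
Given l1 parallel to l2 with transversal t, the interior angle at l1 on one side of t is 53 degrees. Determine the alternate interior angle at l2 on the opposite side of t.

Alternate interior angles are equal: 53 degrees.

53 degrees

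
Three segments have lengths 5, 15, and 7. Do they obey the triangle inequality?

No.
The triangle inequality is violated: 5 + 7 = 12 ≤ 15.
These lengths cannot form a triangle.

No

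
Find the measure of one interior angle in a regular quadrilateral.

Each interior angle of a regular n-gon is (n - 2) * 180 / n.
For n = 4: (4 - 2) * 180 / 4 = 360/4 = 90 degrees.

90 degrees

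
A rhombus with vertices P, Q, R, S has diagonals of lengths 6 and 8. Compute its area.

The diagonals of a rhombus divide it into four right triangles.
Each triangle has legs 6/ 2 = 3 and 8/2 = 4, so each has area (1/2)*3*4 = 6.
Four such triangles give total area = (d1 * d2) / 2 = 24.

24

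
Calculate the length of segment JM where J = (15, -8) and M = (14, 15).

The horizontal distance is |14 - 15| = 1 and the vertical distance is |15 - -8| = 23.
By the Pythagorean theorem, d = sqrt(1^2 + 23^2) = sqrt(530).

sqrt(530)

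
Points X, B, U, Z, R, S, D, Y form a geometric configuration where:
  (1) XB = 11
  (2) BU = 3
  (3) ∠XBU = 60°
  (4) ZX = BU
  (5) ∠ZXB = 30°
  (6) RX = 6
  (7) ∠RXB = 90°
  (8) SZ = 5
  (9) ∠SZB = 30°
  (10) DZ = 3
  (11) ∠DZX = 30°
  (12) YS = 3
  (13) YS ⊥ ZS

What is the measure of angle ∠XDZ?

From the given relations: ZX = BU = 3.
Step 1: By the law of cosines on triangle DZX: DX² = 3² + 3² − 2·3·3·cos(30°) = 2.41, so DX ≈ 1.55.
Step 2: By the inverse law of cosines on triangle XDZ: cos(∠XDZ) = (1.55² + 3² − 3²) / (2·1.55·3) = 2.41/9.32 = 0.2588, so ∠XDZ = 75°.

Therefore, the measure of angle ∠XDZ = 75°.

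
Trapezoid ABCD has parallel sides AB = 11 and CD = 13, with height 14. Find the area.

Area = (11 + 13) * 14 / 2 = 336 / 2 = 168

168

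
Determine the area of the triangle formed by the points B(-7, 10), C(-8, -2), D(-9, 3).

The Shoelace formula computes the area from vertex coordinates by summing cross products.
For vertices (-7,10), (-8,-2), (-9,3):
Signed sum = -7*-2 - -8*10 + -8*3 - -9*-2 + -9*10 - -7*3
= 94 + -42 + -69 = -17
Area = (1/2)|-17| = 17/2.

17/2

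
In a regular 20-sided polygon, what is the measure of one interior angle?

Each interior angle of a regular n-gon is (n - 2) * 180 / n.
For n = 20: (20 - 2) * 180 / 20 = 3240/20 = 162 degrees.

162 degrees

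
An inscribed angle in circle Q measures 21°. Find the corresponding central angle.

Central angle = 2 × 21° = 42° (inscribed angle theorem).

42°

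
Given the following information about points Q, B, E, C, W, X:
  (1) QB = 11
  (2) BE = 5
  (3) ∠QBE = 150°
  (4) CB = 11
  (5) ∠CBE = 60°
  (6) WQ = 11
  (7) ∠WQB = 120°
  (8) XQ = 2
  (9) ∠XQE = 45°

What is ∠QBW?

Step 1: By the law of cosines on triangle BQW: BW² = 11² + 11² − 2·11·11·cos(120°) = 363, so BW = 11·√3.
Step 2: By the inverse law of cosines on triangle QBW: cos(∠QBW) = (11² + (11·√3)² − 11²) / (2·11·11·√3) = 363/419.16 = 0.866, so ∠QBW = 30°.

Therefore, the measure of angle ∠QBW = 30°.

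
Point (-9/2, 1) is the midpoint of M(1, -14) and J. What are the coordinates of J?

Using the midpoint formula: M = ((x1 + x2)/2, (y1 + y2)/2)
We know M = (-9/2, 1) and M = (1, -14)
For x: -9/2 = (1 + x2)/2, so x2 = 2*-9/2 - 1 = -10
For y: 1 = (-14 + y2)/2, so y2 = 2*1 - -14 = 16
J = (-10, 16)

(-10, 16)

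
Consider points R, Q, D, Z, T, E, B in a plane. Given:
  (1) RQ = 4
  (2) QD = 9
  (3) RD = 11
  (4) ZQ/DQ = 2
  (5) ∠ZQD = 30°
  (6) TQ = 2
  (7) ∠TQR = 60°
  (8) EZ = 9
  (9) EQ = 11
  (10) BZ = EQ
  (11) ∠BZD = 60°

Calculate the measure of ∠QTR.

Step 1: By the law of cosines on triangle TQR: TR² = 2² + 4² − 2·2·4·cos(60°) = 12, so TR = 2·√3.
Step 2: By the inverse law of cosines on triangle QTR: cos(∠QTR) = (2² + (2·√3)² − 4²) / (2·2·2·√3) = 0/13.86 = 0, so ∠QTR = 90°.

Therefore, the measure of angle ∠QTR = 90°.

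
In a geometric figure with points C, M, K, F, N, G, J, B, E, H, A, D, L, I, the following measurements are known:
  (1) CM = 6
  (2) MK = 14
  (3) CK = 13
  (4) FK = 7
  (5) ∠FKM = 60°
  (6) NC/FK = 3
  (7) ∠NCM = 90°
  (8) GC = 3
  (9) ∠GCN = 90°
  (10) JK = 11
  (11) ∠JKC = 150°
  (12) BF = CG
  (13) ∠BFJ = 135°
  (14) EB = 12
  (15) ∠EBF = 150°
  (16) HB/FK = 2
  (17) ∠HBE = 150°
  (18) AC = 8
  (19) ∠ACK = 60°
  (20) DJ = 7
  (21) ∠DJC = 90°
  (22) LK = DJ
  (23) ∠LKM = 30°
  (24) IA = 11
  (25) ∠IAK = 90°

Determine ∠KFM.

Step 1: By the law of cosines on triangle FKM: FM² = 7² + 14² − 2·7·14·cos(60°) = 147, so FM = 7·√3.
Step 2: By the inverse law of cosines on triangle KFM: cos(∠KFM) = (7² + (7·√3)² − 14²) / (2·7·7·√3) = 0/169.74 = 0, so ∠KFM = 90°.

Therefore, the measure of angle ∠KFM = 90°.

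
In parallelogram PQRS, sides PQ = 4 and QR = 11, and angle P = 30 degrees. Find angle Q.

Opposite sides of a parallelogram are parallel, so consecutive angles form co-interior angles on a transversal.
Co-interior angles sum to 180°, giving angle Q = 180 - 30 = 150 degrees.

150 degrees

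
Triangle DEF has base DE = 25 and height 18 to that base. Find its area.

Area = (1/2) * base * height
Area = (1/2) * 25 * 18
Area = 225

225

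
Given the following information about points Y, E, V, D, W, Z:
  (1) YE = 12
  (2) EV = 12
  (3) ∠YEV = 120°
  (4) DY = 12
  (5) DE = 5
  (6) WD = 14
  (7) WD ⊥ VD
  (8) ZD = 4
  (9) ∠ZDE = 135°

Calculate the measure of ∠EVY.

Step 1: By the law of cosines on triangle VEY: VY² = 12² + 12² − 2·12·12·cos(120°) = 432, so VY = 12·√3.
Step 2: By the inverse law of cosines on triangle EVY: cos(∠EVY) = (12² + (12·√3)² − 12²) / (2·12·12·√3) = 432/498.83 = 0.866, so ∠EVY = 30°.

Therefore, the measure of angle ∠EVY = 30°.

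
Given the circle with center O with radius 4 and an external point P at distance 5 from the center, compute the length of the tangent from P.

The tangent, radius, and line from the external point to the center form a right triangle.
The right angle is where the tangent meets the radius.
By the Pythagorean theorem: tangent² + 4² = 5²
tangent² = 25 - 16 = 9
tangent = 3

3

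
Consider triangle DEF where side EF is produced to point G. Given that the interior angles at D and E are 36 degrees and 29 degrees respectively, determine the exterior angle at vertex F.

The interior angle at F is 180 - 36 - 29 = 115 degrees.
The exterior angle and interior angle at F are supplementary:
Exterior angle = 180 - 115 = 65 degrees.

65 degrees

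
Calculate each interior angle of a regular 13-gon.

Each interior angle of a regular n-gon is (n - 2) * 180 / n.
For n = 13: (13 - 2) * 180 / 13 = 1980/13 = 1980/13 degrees.

1980/13 degrees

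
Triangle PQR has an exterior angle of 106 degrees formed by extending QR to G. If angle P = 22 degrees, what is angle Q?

The exterior angle theorem states that an exterior angle equals the sum of the two non-adjacent interior angles.
So 106 = 22 + angle Q, which gives angle Q = 106 - 22 = 84 degrees.

84 degrees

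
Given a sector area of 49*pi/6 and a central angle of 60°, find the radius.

Sector area A = πr² × θ/360, so r² = 360A / (πθ).
r² = 360 × 49*pi/6 / (π × 60)
r² = 49
r = 7

7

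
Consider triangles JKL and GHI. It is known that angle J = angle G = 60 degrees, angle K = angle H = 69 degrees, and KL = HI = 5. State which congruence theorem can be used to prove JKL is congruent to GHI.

The given information matches AAS: Two pairs of corresponding angles and a non-included side are equal (Angle-Angle-Side).

AAS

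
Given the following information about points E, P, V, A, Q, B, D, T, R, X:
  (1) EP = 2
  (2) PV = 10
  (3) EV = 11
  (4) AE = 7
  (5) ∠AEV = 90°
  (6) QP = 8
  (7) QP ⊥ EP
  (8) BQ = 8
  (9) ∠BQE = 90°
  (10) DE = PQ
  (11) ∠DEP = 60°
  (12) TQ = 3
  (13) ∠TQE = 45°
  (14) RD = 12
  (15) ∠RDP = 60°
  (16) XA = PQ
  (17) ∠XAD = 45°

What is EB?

Step 1: By the law of cosines on triangle EPQ: EQ² = 2² + 8² − 2·2·8·cos(90°) = 68, so EQ = 2·√17.
Step 2: By the law of cosines on triangle EQB: EB² = (2·√17)² + 8² − 2·2·√17·8·cos(90°) = 132, so EB = 2·√33.

Therefore, the length of EB = 2·√33.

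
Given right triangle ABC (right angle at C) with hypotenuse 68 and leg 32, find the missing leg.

Rearranging the Pythagorean theorem to solve for the unknown leg:
leg^2 = hypotenuse^2 - known_leg^2 = 4624 - 1024 = 3600
leg = sqrt(3600) = 60.

60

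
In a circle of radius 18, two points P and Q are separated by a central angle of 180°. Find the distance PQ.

Drop a perpendicular from the center to the chord, bisecting both the chord and the central angle.
Each half-chord = r sin(θ/2) = 18 sin(90°).
The full chord = 2 × 18 × sin(90°) = 36.

36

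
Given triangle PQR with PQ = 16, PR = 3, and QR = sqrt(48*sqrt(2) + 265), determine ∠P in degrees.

When all three sides of a triangle are known, the law of cosines can be rearranged to find any angle.
cos(C) = (a² + b² - c²) / (2ab) gives cos(P) = -sqrt(2)/2.
Taking the inverse cosine: P = 135°.

135°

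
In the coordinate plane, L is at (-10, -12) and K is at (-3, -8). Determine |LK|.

d = sqrt((-3 - -10)^2 + (-8 - -12)^2)
d = sqrt(7^2 + 4^2)
d = sqrt(49 + 16)
d = sqrt(65)

sqrt(65)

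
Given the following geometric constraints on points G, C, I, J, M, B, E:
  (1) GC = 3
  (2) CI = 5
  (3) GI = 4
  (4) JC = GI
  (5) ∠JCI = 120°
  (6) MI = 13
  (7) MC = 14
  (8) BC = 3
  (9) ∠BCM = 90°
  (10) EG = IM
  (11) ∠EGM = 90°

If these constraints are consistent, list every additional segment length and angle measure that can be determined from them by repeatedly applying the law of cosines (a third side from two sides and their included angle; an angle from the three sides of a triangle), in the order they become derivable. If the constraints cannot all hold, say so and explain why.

The constraints are consistent. Derivable facts, in order:
After 1 step:
- IJ = √61
- MB ≈ 14.32
- ∠CGI = 90°
- ∠CIG = 36.87°
- ∠CIM = 90.88°
- ∠CMI = 20.92°
- ∠GCI = 53.13°
- ∠ICM = 68.2°
After 2 steps:
- ∠BMC = 12.09°
- ∠CBM = 77.91°
- ∠CIJ = 26.33°
- ∠CJI = 33.67°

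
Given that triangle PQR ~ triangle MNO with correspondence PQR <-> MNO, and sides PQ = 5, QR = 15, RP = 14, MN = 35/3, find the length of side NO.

k = 35/3/5 = 7/3. NO = 7/3 * 15 = 35.

35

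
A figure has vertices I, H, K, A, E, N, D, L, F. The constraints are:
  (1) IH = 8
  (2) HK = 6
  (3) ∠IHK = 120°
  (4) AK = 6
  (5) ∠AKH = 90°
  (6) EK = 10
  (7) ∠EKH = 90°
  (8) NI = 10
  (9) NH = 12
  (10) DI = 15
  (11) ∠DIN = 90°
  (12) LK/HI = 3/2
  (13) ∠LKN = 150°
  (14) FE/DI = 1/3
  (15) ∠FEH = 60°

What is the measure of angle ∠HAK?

Step 1: By the law of cosines on triangle AKH: AH² = 6² + 6² − 2·6·6·cos(90°) = 72, so AH = 6·√2.
Step 2: By the inverse law of cosines on triangle HAK: cos(∠HAK) = ((6·√2)² + 6² − 6²) / (2·6·√2·6) = 72/101.82 = 0.7071, so ∠HAK = 45°.

Therefore, the measure of angle ∠HAK = 45°.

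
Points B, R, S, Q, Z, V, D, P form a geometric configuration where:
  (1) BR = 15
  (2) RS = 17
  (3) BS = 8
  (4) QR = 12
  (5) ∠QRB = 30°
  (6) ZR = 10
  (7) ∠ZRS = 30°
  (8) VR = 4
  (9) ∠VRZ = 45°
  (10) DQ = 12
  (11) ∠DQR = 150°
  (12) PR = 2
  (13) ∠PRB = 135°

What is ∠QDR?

Step 1: By the law of cosines on triangle DQR: DR² = 12² + 12² − 2·12·12·cos(150°) = 537.42, so DR ≈ 23.18.
Step 2: By the inverse law of cosines on triangle QDR: cos(∠QDR) = (12² + 23.18² − 12²) / (2·12·23.18) = 537.42/556.37 = 0.9659, so ∠QDR = 15°.

Therefore, the measure of angle ∠QDR = 15°.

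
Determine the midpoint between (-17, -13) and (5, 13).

The midpoint is the average of the coordinates:
x: (-17 + 5)/2 = -6
y: (-13 + 13)/2 = 0
Midpoint = (-6, 0)

(-6, 0)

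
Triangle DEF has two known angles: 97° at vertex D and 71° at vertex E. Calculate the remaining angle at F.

Let angle F = x. Then 97 + 71 + x = 180.
x = 180 - 168 = 12 degrees.

12 degrees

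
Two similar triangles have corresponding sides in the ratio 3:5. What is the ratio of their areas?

The ratio of areas of similar triangles equals the square of the side ratio.
Side ratio = 3:5
Area ratio = (3/5)^2 = 9/25 = 9:25

9:25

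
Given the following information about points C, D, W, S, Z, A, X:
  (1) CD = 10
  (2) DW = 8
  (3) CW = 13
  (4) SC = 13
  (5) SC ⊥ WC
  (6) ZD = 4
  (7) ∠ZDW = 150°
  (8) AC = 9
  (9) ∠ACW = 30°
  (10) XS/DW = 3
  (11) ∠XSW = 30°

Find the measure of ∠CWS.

Step 1: By the law of cosines on triangle WCS: WS² = 13² + 13² − 2·13·13·cos(90°) = 338, so WS = 13·√2.
Step 2: By the inverse law of cosines on triangle CWS: cos(∠CWS) = (13² + (13·√2)² − 13²) / (2·13·13·√2) = 338/478 = 0.7071, so ∠CWS = 45°.

Therefore, the measure of angle ∠CWS = 45°.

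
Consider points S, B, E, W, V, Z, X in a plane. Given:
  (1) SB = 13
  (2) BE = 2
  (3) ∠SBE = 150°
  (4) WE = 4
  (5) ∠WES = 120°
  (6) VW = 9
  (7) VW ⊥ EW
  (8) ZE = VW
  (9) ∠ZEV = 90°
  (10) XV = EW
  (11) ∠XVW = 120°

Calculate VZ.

From the given relations: ZE = VW = 9.
Step 1: By the law of cosines on triangle EWV: EV² = 4² + 9² − 2·4·9·cos(90°) = 97, so EV = √97.
Step 2: By the law of cosines on triangle VEZ: VZ² = √97² + 9² − 2·√97·9·cos(90°) = 178, so VZ = √178.

Therefore, the length of VZ = √178.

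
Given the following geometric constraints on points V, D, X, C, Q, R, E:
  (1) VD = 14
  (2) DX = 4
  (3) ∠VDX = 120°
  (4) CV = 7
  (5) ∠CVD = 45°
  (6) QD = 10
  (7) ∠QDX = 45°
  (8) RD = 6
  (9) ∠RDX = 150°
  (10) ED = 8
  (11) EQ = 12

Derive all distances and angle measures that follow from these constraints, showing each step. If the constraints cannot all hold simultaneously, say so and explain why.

The constraints are consistent.

Step 1: From VD = 14, DX = 4, and ∠VDX = 120°, by the law of cosines:
  VX² = VD² + DX² - 2·VD·DX·cos(120°) = 196 + 16 + 56 = 268
  VX = 2·√67

Step 2: From DV = 14, VC = 7, and ∠DVC = 45°, by the law of cosines:
  DC² = DV² + VC² - 2·DV·VC·cos(45°) = 196 + 49 - 138.6 = 106.4
  DC ≈ 10.32

Step 3: From XD = 4, DQ = 10, and ∠XDQ = 45°, by the law of cosines:
  XQ² = XD² + DQ² - 2·XD·DQ·cos(45°) = 16 + 100 - 56.57 = 59.43
  XQ ≈ 7.71

Step 4: From XD = 4, DR = 6, and ∠XDR = 150°, by the law of cosines:
  XR² = XD² + DR² - 2·XD·DR·cos(150°) = 16 + 36 + 41.57 = 93.57
  XR ≈ 9.67

Step 5: From DE = 8, DQ = 10, EQ = 12, by the inverse law of cosines:
  cos(∠EDQ) = (DE² + DQ² - EQ²) / (2·DE·DQ)
  ∠EDQ = 82.82°

Step 6: From QD = 10, QE = 12, DE = 8, by the inverse law of cosines:
  cos(∠DQE) = (QD² + QE² - DE²) / (2·QD·QE)
  ∠DQE = 41.41°

Step 7: From ED = 8, EQ = 12, DQ = 10, by the inverse law of cosines:
  cos(∠DEQ) = (ED² + EQ² - DQ²) / (2·ED·EQ)
  ∠DEQ = 55.77°

Step 8: From VD = 14, VX = 2·√67, DX = 4, by the inverse law of cosines:
  cos(∠DVX) = (VD² + VX² - DX²) / (2·VD·VX)
  ∠DVX = 12.22°

Step 9: From DC = 10.32, DV = 14, CV = 7, by the inverse law of cosines:
  cos(∠CDV) = (DC² + DV² - CV²) / (2·DC·DV)
  ∠CDV = 28.68°

Step 10: From XD = 4, XQ = 7.71, DQ = 10, by the inverse law of cosines:
  cos(∠DXQ) = (XD² + XQ² - DQ²) / (2·XD·XQ)
  ∠DXQ = 113.48°

Step 11: From XD = 4, XR = 9.67, DR = 6, by the inverse law of cosines:
  cos(∠DXR) = (XD² + XR² - DR²) / (2·XD·XR)
  ∠DXR = 18.07°

Step 12: From XD = 4, XV = 2·√67, DV = 14, by the inverse law of cosines:
  cos(∠DXV) = (XD² + XV² - DV²) / (2·XD·XV)
  ∠DXV = 47.78°

Step 13: From CD = 10.32, CV = 7, DV = 14, by the inverse law of cosines:
  cos(∠DCV) = (CD² + CV² - DV²) / (2·CD·CV)
  ∠DCV = 106.32°

Step 14: From QD = 10, QX = 7.71, DX = 4, by the inverse law of cosines:
  cos(∠DQX) = (QD² + QX² - DX²) / (2·QD·QX)
  ∠DQX = 21.52°

Step 15: From RD = 6, RX = 9.67, DX = 4, by the inverse law of cosines:
  cos(∠DRX) = (RD² + RX² - DX²) / (2·RD·RX)
  ∠DRX = 11.93°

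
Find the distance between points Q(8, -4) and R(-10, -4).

d = sqrt((-18)^2 + (0)^2) = sqrt(324) = 18

18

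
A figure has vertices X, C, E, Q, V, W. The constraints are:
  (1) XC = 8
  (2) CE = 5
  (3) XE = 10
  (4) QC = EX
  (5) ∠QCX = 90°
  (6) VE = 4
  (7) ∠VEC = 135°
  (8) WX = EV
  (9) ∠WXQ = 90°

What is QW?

From the given relations: QC = EX = 10; WX = EV = 4.
Step 1: By the law of cosines on triangle XCQ: XQ² = 8² + 10² − 2·8·10·cos(90°) = 164, so XQ = 2·√41.
Step 2: By the law of cosines on triangle QXW: QW² = (2·√41)² + 4² − 2·2·√41·4·cos(90°) = 180, so QW = 6·√5.

Therefore, the length of QW = 6·√5.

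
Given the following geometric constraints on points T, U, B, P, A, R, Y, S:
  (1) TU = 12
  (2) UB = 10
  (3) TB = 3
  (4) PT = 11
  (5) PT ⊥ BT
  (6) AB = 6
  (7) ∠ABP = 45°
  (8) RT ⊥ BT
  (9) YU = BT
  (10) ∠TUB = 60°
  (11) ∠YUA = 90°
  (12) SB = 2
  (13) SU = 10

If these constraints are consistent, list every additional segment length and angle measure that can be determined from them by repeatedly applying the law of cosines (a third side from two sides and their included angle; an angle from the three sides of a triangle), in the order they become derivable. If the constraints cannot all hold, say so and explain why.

These constraints are not satisfiable: (1), (2) and (3) fix all three sides of triangle TUB, so by the law of cosines cos(∠TUB) = (12² + 10² − 3²) / (2·12·10) = 0.9792, i.e. ∠TUB ≈ 11.72°, which contradicts (10) ∠TUB = 60°. No planar figure meets all of them, so nothing further can be derived.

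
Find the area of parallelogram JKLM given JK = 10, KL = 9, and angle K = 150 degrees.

Area = a * b * sin(theta)
Area = 10 * 9 * sin(150 degrees)
Area = 90 * 1/2
Area = 45

45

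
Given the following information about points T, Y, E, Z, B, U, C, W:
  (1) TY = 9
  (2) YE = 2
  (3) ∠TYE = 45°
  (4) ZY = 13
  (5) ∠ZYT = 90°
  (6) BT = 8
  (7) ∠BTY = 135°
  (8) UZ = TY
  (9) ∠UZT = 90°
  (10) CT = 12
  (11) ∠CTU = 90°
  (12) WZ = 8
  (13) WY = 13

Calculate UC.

From the given relations: UZ = TY = 9.
Step 1: By the law of cosines on triangle ZYT: ZT² = 13² + 9² − 2·13·9·cos(90°) = 250, so ZT = 5·√10.
Step 2: By the law of cosines on triangle UZT: UT² = 9² + (5·√10)² − 2·9·5·√10·cos(90°) = 331, so UT ≈ 18.19.
Step 3: By the law of cosines on triangle UTC: UC² = 18.19² + 12² − 2·18.19·12·cos(90°) = 475, so UC = 5·√19.

Therefore, the length of UC = 5·√19.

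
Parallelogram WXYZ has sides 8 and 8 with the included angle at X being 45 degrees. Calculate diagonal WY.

Law of cosines: d^2 = 8^2 + 8^2 - 2(8)(8)cos(45°) = 128 - 64*sqrt(2), so d = 8*sqrt(2 - sqrt(2)).

8*sqrt(2 - sqrt(2))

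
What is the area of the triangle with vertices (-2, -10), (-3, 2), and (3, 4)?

Using the Shoelace formula for a triangle:
Area = (1/2)|x0(y1 - y2) + x1(y2 - y0) + x2(y0 - y1)|
Area = (1/2)|-2(2 - 4) + -3(4 - -10) + 3(-10 - 2)|
Area = (1/2)|4 + -42 + -36|
Area = (1/2)|-74|
Area = (1/2)(74)
Area = 37

37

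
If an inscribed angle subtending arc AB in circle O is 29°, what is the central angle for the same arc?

The inscribed angle theorem states that a central angle is always twice any inscribed angle that subtends the same arc.
Since the inscribed angle is 29°, the central angle = 2 × 29° = 58°.

58°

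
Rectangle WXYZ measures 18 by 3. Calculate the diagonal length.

d = sqrt(18^2 + 3^2) = sqrt(333) = 3*sqrt(37)

3*sqrt(37)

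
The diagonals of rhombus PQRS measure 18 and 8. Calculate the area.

Area = (18 * 8) / 2 = 144 / 2 = 72

72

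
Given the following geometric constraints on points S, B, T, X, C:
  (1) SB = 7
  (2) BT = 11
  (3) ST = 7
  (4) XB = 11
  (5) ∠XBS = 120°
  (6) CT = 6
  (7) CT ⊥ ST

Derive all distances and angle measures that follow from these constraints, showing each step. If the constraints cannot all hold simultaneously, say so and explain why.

The constraints are consistent.

Step 1: From SB = 7, BX = 11, and ∠SBX = 120°, by the law of cosines:
  SX² = SB² + BX² - 2·SB·BX·cos(120°) = 49 + 121 + 77 = 247
  SX ≈ 15.72

Step 2: From ST = 7, TC = 6, and ∠STC = 90°, by the law of cosines:
  SC² = ST² + TC² - 2·ST·TC·cos(90°) = 49 + 36 - 0 = 85
  SC = √85

Step 3: From SB = 7, ST = 7, BT = 11, by the inverse law of cosines:
  cos(∠BST) = (SB² + ST² - BT²) / (2·SB·ST)
  ∠BST = 103.57°

Step 4: From BS = 7, BT = 11, ST = 7, by the inverse law of cosines:
  cos(∠SBT) = (BS² + BT² - ST²) / (2·BS·BT)
  ∠SBT = 38.21°

Step 5: From TB = 11, TS = 7, BS = 7, by the inverse law of cosines:
  cos(∠BTS) = (TB² + TS² - BS²) / (2·TB·TS)
  ∠BTS = 38.21°

Step 6: From SB = 7, SX = 15.72, BX = 11, by the inverse law of cosines:
  cos(∠BSX) = (SB² + SX² - BX²) / (2·SB·SX)
  ∠BSX = 37.31°

Step 7: From SC = √85, ST = 7, CT = 6, by the inverse law of cosines:
  cos(∠CST) = (SC² + ST² - CT²) / (2·SC·ST)
  ∠CST = 40.6°

Step 8: From XB = 11, XS = 15.72, BS = 7, by the inverse law of cosines:
  cos(∠BXS) = (XB² + XS² - BS²) / (2·XB·XS)
  ∠BXS = 22.69°

Step 9: From CS = √85, CT = 6, ST = 7, by the inverse law of cosines:
  cos(∠SCT) = (CS² + CT² - ST²) / (2·CS·CT)
  ∠SCT = 49.4°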